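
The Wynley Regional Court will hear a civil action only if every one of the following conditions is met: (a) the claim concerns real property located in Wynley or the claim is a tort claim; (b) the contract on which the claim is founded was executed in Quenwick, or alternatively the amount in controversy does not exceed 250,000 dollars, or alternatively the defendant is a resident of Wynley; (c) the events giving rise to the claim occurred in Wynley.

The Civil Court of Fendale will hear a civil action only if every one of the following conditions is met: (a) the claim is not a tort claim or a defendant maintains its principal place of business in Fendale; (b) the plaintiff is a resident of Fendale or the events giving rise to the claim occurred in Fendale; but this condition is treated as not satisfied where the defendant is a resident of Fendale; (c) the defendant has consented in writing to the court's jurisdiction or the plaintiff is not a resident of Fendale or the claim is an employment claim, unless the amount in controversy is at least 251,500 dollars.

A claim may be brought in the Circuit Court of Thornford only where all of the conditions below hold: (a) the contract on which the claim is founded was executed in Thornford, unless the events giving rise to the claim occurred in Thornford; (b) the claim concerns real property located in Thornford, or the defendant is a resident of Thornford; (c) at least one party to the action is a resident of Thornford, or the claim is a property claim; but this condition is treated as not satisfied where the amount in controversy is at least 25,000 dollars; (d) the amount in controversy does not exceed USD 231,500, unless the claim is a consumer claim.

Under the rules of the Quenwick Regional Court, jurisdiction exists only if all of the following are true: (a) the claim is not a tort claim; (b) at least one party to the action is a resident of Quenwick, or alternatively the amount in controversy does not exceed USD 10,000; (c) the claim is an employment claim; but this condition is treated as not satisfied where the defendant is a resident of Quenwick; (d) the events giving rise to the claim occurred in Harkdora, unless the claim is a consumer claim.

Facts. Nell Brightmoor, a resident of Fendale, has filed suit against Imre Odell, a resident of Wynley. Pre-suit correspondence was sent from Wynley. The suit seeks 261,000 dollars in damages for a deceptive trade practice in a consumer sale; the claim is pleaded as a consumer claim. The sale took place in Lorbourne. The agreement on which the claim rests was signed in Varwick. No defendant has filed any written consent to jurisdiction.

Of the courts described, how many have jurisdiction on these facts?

1

The Wynley Regional Court:
  (a) The claim does not concern real property; the claim is a consumer claim, not a tort claim — no alternative holds. Not satisfied.
  (b) The defendant resides in Wynley, so this disjunct is met. Met.
  (c) The operative events occurred in Lorbourne, not Wynley. Not met.
  → The court lacks jurisdiction.
The Civil Court of Fendale:
  (a) The claim is a consumer claim, not a tort claim, so this disjunct is met. Condition met.
  (b) The plaintiff resides in Fendale, so this disjunct is met. The carve-out does not apply: the defendant resides in Wynley, not Fendale. Condition met.
  (c) No such written consent has been filed; the plaintiff resides in Fendale; the claim is a consumer claim, not an employment claim — every alternative fails. However, the amount in controversy is 261,000 dollars, which meets the USD 251,500 floor, so the 'unless' proviso supplies this condition. Met.
  → Jurisdiction lies.
The Circuit Court of Thornford:
  (a) The contract was executed in Varwick, not Thornford. And the operative events occurred in Lorbourne, not Thornford, so the proviso does not save it. Condition not met.
  (b) The claim does not concern real property; the defendant resides in Wynley, not Thornford — none of the alternatives is met. Not met.
  (c) No party resides in Thornford; the claim is a consumer claim, not a property claim — every alternative fails. Not met.
  (d) The amount in controversy is $261,000, above the $231,500 ceiling. However, the claim is a consumer claim, so the 'unless' proviso supplies this condition. Condition met.
  → No jurisdiction.
The Quenwick Regional Court:
  (a) The claim is a consumer claim, not a tort claim. Satisfied.
  (b) No party resides in Quenwick; the amount in controversy is USD 261,000, above the 10,000 dollars ceiling — none of the alternatives is met. Fails.
  (c) The claim is a consumer claim, not an employment claim. Not met.
  (d) The operative events occurred in Lorbourne, not Harkdora. However, the claim is a consumer claim, so the 'unless' proviso supplies this condition. Satisfied.
  → No jurisdiction.
Courts with jurisdiction: the Civil Court of Fendale — 1 in total.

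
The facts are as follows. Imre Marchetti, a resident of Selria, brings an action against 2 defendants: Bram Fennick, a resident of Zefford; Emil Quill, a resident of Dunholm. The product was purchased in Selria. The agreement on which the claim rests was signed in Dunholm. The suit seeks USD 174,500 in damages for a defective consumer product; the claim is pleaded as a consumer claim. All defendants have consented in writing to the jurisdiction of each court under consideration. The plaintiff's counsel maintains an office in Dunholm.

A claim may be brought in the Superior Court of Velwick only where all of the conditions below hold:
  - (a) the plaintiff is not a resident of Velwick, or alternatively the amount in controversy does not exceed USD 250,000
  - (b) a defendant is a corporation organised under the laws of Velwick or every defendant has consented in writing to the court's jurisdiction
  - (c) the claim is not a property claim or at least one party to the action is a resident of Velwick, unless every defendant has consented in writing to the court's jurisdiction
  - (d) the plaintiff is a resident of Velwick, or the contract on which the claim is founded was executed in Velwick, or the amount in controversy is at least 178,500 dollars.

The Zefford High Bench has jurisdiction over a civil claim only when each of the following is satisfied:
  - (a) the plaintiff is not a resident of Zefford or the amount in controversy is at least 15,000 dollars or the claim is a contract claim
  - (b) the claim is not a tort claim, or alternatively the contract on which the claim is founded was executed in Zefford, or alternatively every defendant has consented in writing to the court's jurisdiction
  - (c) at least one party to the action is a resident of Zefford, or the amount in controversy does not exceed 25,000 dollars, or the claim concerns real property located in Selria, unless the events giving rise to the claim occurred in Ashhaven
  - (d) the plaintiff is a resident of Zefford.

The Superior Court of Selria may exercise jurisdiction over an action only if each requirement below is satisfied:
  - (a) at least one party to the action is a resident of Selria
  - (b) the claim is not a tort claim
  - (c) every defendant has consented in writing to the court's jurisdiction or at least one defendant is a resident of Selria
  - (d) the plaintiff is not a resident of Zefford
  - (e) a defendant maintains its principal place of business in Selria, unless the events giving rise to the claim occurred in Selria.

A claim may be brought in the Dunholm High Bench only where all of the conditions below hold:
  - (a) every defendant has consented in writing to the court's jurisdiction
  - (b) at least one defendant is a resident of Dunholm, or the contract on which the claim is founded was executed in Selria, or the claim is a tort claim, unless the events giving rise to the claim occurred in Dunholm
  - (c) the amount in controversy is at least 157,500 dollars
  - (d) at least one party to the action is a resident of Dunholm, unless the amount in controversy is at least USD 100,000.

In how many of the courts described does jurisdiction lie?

2

The Superior Court of Velwick:
  (a) The plaintiff resides in Selria, which is not Velwick — that alternative is enough. Condition met.
  (b) Every defendant has filed written consent, so this disjunct is met. Met.
  (c) The claim is a consumer claim, not a property claim — that alternative is enough. Satisfied.
  (d) The plaintiff resides in Selria, not Velwick; the contract was executed in Dunholm, not Velwick; the amount in controversy is $174,500, below the $178,500 floor — none of the alternatives is met. Not met.
  → No jurisdiction.
The Zefford High Bench:
  (a) The plaintiff resides in Selria, which is not Zefford, so one alternative holds. Satisfied.
  (b) The claim is a consumer claim, not a tort claim, which satisfies one of the alternatives. Met.
  (c) Bram Fennick resides in Zefford — that alternative is enough. Satisfied.
  (d) The plaintiff resides in Selria, not Zefford. Fails.
  → No jurisdiction.
The Superior Court of Selria:
  (a) Imre Marchetti resides in Selria. Condition met.
  (b) The claim is a consumer claim, not a tort claim. Satisfied.
  (c) Every defendant has filed written consent — that alternative is enough. Met.
  (d) The plaintiff resides in Selria, which is not Zefford. Satisfied.
  (e) No defendant is a corporation. However, the operative events occurred in Selria, so the 'unless' proviso supplies this condition. Satisfied.
  → Every requirement is satisfied — jurisdiction.
The Dunholm High Bench:
  (a) Every defendant has filed written consent. Met.
  (b) Emil Quill resides in Dunholm, so one alternative holds. Satisfied.
  (c) The amount in controversy is $174,500, which meets the USD 157,500 floor. Met.
  (d) Emil Quill resides in Dunholm. Satisfied.
  → Every requirement is satisfied — jurisdiction.
Courts with jurisdiction: the Superior Court of Selria, the Dunholm High Bench — 2 in total.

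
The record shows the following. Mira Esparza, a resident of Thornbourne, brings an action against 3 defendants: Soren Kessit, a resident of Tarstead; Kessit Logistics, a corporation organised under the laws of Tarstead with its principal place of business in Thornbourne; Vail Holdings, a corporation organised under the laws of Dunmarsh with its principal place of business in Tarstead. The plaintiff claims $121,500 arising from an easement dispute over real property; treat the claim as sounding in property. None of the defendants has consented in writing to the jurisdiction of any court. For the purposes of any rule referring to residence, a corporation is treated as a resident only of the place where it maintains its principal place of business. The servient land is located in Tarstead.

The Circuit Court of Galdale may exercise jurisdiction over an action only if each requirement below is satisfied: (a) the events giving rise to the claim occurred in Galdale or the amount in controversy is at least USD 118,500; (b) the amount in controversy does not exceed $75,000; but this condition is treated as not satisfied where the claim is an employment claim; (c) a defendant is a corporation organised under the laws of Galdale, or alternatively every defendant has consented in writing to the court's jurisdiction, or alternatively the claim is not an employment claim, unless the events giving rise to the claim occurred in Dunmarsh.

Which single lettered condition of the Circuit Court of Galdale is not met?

The Circuit Court of Galdale:
  (a) The amount in controversy is $121,500, which meets the 118,500 dollars floor, so one alternative holds. Satisfied.
  (b) The amount in controversy is USD 121,500, above the $75,000 ceiling. Not met.
  (c) The claim is a property claim, not an employment claim — that alternative is enough. Condition met.
Only condition (b) fails.

(b)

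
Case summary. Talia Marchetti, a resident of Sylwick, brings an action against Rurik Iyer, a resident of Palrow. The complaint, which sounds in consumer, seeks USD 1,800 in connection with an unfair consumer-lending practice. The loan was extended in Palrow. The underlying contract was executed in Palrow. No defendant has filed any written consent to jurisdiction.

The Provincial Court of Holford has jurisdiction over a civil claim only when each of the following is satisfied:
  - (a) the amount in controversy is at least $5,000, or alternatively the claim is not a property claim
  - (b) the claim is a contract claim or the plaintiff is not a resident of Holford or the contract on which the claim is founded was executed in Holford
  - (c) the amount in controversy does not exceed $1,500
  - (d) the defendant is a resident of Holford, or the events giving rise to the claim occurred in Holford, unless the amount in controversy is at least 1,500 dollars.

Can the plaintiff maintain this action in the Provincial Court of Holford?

The Provincial Court of Holford:
  (a) The claim is a consumer claim, not a property claim, which satisfies one of the alternatives. Condition met.
  (b) The plaintiff resides in Sylwick, which is not Holford, which satisfies one of the alternatives. Met.
  (c) The amount in controversy is 1,800 dollars, above the USD 1,500 ceiling. Not met.
  (d) The defendant resides in Palrow, not Holford; the operative events occurred in Palrow, not Holford — every alternative fails. The proviso rescues it, though: the amount in controversy is 1,800 dollars, which meets the $1,500 floor. Condition met.
  → The court lacks jurisdiction.

No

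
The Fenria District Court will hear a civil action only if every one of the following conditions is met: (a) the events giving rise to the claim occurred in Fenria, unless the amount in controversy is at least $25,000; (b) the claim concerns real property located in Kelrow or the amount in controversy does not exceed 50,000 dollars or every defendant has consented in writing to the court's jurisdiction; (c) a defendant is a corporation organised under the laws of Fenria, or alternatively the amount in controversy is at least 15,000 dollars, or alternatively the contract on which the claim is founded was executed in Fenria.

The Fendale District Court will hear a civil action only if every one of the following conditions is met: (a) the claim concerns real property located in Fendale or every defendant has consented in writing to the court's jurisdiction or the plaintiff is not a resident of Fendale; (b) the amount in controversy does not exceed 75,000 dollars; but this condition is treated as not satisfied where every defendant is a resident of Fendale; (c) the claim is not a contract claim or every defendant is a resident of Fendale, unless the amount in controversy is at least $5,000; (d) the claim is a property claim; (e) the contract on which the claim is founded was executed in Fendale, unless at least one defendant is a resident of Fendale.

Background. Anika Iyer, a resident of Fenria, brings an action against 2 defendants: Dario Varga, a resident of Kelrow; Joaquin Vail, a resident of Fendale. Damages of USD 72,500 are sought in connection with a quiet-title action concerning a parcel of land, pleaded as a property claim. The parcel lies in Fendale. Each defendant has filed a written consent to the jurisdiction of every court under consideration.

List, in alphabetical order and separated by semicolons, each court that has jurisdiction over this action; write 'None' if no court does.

the Fendale District Court; the Fenria District Court

The Fenria District Court:
  (a) The operative events occurred in Fendale, not Fenria. The proviso rescues it, though: the amount in controversy is 72,500 dollars, which meets the 25,000 dollars floor. Satisfied.
  (b) Every defendant has filed written consent, so this disjunct is met. Met.
  (c) The amount in controversy is $72,500, which meets the $15,000 floor, so this disjunct is met. Condition met.
  → Every requirement is satisfied — jurisdiction.
The Fendale District Court:
  (a) The property lies in Fendale, so one alternative holds. Met.
  (b) The amount in controversy is $72,500, within the $75,000 ceiling. The exception is not triggered, since the defendants reside as follows — Dario Varga in Kelrow, Joaquin Vail in Fendale — not all in Fendale. Met.
  (c) The claim is a property claim, not a contract claim, which satisfies one of the alternatives. Met.
  (d) The claim is a property claim. Met.
  (e) No contract (and hence no place of execution) is alleged. The proviso rescues it, though: Joaquin Vail resides in Fendale. Satisfied.
  → All conditions met; jurisdiction exists.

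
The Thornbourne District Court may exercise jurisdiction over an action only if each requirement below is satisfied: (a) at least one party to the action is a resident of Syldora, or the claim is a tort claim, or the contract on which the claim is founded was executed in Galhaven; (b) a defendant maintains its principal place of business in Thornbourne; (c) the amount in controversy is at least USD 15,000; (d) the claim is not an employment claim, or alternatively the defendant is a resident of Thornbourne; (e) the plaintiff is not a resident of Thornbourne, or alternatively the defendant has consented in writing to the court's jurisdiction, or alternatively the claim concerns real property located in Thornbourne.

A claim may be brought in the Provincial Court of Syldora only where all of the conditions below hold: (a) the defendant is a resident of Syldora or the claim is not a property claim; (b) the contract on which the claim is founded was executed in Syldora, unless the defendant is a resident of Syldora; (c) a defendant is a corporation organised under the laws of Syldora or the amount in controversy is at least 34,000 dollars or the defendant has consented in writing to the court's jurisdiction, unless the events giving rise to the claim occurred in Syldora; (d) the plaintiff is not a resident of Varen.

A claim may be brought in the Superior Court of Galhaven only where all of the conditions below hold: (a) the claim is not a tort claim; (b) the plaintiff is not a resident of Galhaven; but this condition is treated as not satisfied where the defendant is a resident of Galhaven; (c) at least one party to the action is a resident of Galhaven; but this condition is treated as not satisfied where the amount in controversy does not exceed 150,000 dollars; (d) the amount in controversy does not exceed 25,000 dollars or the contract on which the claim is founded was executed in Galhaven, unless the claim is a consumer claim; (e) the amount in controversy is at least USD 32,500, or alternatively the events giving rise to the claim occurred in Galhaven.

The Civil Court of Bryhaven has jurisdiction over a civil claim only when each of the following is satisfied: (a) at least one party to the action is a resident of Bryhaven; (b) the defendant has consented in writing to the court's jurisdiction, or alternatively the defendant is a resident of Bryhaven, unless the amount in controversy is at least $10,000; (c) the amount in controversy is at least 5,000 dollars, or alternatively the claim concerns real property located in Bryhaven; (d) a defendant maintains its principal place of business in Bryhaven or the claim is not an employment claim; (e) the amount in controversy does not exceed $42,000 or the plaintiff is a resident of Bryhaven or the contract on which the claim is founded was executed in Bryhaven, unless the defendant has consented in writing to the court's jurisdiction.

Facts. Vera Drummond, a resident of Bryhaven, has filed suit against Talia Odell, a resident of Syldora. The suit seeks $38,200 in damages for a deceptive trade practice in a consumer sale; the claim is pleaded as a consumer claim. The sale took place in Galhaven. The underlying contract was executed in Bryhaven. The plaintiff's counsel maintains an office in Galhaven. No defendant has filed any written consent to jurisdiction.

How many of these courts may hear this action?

2

The Thornbourne District Court:
  (a) Talia Odell resides in Syldora, so one alternative holds. Satisfied.
  (b) No defendant is a corporation. Not met.
  (c) The amount in controversy is $38,200, which meets the 15,000 dollars floor. Met.
  (d) The claim is a consumer claim, not an employment claim, so this disjunct is met. Condition met.
  (e) The plaintiff resides in Bryhaven, which is not Thornbourne, so this disjunct is met. Satisfied.
  → At least one condition fails; no jurisdiction.
The Provincial Court of Syldora:
  (a) The defendant resides in Syldora, so one alternative holds. Condition met.
  (b) The contract was executed in Bryhaven, not Syldora. The proviso rescues it, though: the defendant resides in Syldora. Satisfied.
  (c) The amount in controversy is USD 38,200, which meets the $34,000 floor, so this disjunct is met. Satisfied.
  (d) The plaintiff resides in Bryhaven, which is not Varen. Satisfied.
  → The court has jurisdiction.
The Superior Court of Galhaven:
  (a) The claim is a consumer claim, not a tort claim. Condition met.
  (b) The plaintiff resides in Bryhaven, which is not Galhaven. The carve-out does not apply: the defendant resides in Syldora, not Galhaven. Met.
  (c) No party resides in Galhaven. Not satisfied.
  (d) The amount in controversy is USD 38,200, above the USD 25,000 ceiling; the contract was executed in Bryhaven, not Galhaven — every alternative fails. The proviso rescues it, though: the claim is a consumer claim. Met.
  (e) The amount in controversy is $38,200, which meets the 32,500 dollars floor, which satisfies one of the alternatives. Met.
  → No jurisdiction.
The Civil Court of Bryhaven:
  (a) Vera Drummond resides in Bryhaven. Satisfied.
  (b) No such written consent has been filed; the defendant resides in Syldora, not Bryhaven — every alternative fails. But the amount in controversy is USD 38,200, which meets the 10,000 dollars floor, and the 'unless' clause therefore excuses the requirement. Condition met.
  (c) The amount in controversy is 38,200 dollars, which meets the 5,000 dollars floor, so this disjunct is met. Condition met.
  (d) The claim is a consumer claim, not an employment claim, so this disjunct is met. Met.
  (e) The amount in controversy is $38,200, within the $42,000 ceiling, so this disjunct is met. Condition met.
  → The court has jurisdiction.
Courts with jurisdiction: the Provincial Court of Syldora, the Civil Court of Bryhaven — 2 in total.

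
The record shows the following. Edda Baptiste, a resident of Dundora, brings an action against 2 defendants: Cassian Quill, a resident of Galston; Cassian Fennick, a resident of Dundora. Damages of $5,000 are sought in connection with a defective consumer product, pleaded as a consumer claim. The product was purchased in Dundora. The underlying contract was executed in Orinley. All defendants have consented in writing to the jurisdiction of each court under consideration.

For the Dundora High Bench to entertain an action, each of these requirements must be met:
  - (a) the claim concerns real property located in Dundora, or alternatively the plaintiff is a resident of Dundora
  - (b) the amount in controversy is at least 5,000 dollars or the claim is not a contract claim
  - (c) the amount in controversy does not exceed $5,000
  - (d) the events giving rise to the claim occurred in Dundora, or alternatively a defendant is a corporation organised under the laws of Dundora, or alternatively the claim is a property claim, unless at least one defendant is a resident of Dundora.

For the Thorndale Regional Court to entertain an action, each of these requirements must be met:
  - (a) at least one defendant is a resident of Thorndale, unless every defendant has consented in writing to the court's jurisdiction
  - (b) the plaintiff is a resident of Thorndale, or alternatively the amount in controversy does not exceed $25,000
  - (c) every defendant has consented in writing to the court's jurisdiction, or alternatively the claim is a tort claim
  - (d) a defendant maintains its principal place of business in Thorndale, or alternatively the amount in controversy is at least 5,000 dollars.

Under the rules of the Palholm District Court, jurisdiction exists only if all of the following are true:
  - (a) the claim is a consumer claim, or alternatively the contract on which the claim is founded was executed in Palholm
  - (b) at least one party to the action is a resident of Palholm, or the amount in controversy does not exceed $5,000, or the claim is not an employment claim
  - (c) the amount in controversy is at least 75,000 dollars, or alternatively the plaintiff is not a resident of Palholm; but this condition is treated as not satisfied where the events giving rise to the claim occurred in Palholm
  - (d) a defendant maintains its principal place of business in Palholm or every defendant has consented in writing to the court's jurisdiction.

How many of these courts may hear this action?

The Dundora High Bench:
  (a) The plaintiff resides in Dundora, which satisfies one of the alternatives. Satisfied.
  (b) The amount in controversy is 5,000 dollars, which meets the USD 5,000 floor, which satisfies one of the alternatives. Condition met.
  (c) The amount in controversy is 5,000 dollars, within the 5,000 dollars ceiling. Satisfied.
  (d) The operative events occurred in Dundora, so this disjunct is met. Met.
  → Every requirement is satisfied — jurisdiction.
The Thorndale Regional Court:
  (a) No defendant resides in Thorndale (they reside in Galston, Dundora). The proviso rescues it, though: every defendant has filed written consent. Met.
  (b) The amount in controversy is USD 5,000, within the $25,000 ceiling, so one alternative holds. Met.
  (c) Every defendant has filed written consent, which satisfies one of the alternatives. Satisfied.
  (d) The amount in controversy is $5,000, which meets the 5,000 dollars floor — that alternative is enough. Condition met.
  → The court has jurisdiction.
The Palholm District Court:
  (a) The claim is a consumer claim — that alternative is enough. Condition met.
  (b) The amount in controversy is $5,000, within the USD 5,000 ceiling, so this disjunct is met. Met.
  (c) The plaintiff resides in Dundora, which is not Palholm — that alternative is enough. The carve-out does not apply: the operative events occurred in Dundora, not Palholm. Met.
  (d) Every defendant has filed written consent, so one alternative holds. Met.
  → Every requirement is satisfied — jurisdiction.
Courts with jurisdiction: the Dundora High Bench, the Thorndale Regional Court, the Palholm District Court — 3 in total.

3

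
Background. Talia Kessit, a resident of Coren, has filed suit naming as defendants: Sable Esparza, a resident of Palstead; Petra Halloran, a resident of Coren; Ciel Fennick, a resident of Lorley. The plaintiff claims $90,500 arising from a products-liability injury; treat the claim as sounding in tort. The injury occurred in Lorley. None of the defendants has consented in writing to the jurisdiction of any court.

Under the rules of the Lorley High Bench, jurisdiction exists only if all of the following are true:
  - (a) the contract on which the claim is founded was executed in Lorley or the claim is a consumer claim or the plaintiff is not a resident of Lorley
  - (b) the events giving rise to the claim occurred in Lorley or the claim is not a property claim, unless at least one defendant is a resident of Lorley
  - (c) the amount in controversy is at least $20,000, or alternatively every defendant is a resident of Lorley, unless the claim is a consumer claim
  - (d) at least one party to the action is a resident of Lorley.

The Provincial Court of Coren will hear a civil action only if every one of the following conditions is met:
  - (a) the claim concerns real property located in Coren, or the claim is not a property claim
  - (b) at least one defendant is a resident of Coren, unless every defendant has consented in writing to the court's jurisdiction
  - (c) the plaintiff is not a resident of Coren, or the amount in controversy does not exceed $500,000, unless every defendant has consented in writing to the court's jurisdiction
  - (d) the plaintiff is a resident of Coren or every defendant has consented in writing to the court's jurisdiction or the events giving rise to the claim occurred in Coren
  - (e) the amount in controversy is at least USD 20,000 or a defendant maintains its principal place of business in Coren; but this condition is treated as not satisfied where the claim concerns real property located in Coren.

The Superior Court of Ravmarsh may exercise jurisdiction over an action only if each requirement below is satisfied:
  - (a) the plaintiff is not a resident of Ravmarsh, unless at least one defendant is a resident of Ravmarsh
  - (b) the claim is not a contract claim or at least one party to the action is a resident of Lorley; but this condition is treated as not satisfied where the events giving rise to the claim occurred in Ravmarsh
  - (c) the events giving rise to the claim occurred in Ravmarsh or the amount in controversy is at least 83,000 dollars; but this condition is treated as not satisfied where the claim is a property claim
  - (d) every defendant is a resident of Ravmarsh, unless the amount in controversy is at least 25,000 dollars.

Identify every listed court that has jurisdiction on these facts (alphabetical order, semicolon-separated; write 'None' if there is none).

the Lorley High Bench; the Provincial Court of Coren; the Superior Court of Ravmarsh

The Lorley High Bench:
  (a) The plaintiff resides in Coren, which is not Lorley — that alternative is enough. Met.
  (b) The operative events occurred in Lorley, so this disjunct is met. Condition met.
  (c) The amount in controversy is $90,500, which meets the USD 20,000 floor, which satisfies one of the alternatives. Met.
  (d) Ciel Fennick resides in Lorley. Met.
  → Jurisdiction lies.
The Provincial Court of Coren:
  (a) The claim is a tort claim, not a property claim, so one alternative holds. Condition met.
  (b) Petra Halloran resides in Coren. Satisfied.
  (c) The amount in controversy is 90,500 dollars, within the USD 500,000 ceiling, so one alternative holds. Satisfied.
  (d) The plaintiff resides in Coren, which satisfies one of the alternatives. Condition met.
  (e) The amount in controversy is USD 90,500, which meets the USD 20,000 floor, so this disjunct is met. The exception is not triggered, since the claim does not concern real property. Condition met.
  → Every requirement is satisfied — jurisdiction.
The Superior Court of Ravmarsh:
  (a) The plaintiff resides in Coren, which is not Ravmarsh. Met.
  (b) The claim is a tort claim, not a contract claim, so this disjunct is met. The exception is not triggered, since the operative events occurred in Lorley, not Ravmarsh. Met.
  (c) The amount in controversy is 90,500 dollars, which meets the USD 83,000 floor, which satisfies one of the alternatives. The carve-out does not apply: the claim is a tort claim, not a property claim. Condition met.
  (d) The defendants reside as follows — Sable Esparza in Palstead, Petra Halloran in Coren, Ciel Fennick in Lorley — not all in Ravmarsh. But the amount in controversy is 90,500 dollars, which meets the 25,000 dollars floor, and the 'unless' clause therefore excuses the requirement. Satisfied.
  → The court has jurisdiction.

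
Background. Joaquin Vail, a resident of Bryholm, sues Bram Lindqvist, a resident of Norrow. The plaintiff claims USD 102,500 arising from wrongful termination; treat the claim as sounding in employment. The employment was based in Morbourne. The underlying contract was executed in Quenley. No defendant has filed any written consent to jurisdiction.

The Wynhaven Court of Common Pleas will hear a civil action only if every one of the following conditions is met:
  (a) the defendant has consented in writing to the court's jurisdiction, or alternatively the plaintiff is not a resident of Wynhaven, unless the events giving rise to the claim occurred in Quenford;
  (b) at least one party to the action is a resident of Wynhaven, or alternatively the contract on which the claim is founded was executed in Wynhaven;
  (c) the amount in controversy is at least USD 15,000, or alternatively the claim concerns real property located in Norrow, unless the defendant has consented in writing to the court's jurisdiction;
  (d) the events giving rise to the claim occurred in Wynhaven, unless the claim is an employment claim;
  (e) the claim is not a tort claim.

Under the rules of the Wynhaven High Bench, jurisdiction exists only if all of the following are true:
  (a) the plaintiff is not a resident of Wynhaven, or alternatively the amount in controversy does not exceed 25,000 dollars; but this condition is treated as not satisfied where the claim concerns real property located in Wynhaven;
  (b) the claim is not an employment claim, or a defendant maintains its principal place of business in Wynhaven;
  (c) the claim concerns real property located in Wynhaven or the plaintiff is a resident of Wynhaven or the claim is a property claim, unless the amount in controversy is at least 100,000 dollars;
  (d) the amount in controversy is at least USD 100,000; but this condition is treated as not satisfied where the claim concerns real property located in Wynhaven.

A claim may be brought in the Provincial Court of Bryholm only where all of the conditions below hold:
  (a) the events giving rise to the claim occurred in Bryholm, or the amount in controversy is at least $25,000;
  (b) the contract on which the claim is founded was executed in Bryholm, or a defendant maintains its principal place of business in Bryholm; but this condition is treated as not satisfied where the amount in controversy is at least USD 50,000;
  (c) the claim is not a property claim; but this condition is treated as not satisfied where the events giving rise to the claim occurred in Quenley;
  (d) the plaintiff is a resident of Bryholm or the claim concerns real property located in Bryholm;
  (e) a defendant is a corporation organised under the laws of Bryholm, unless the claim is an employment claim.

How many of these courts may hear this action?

0

The Wynhaven Court of Common Pleas:
  (a) The plaintiff resides in Bryholm, which is not Wynhaven — that alternative is enough. Condition met.
  (b) No party resides in Wynhaven; the contract was executed in Quenley, not Wynhaven — no alternative holds. Condition not met.
  (c) The amount in controversy is USD 102,500, which meets the 15,000 dollars floor, which satisfies one of the alternatives. Satisfied.
  (d) The operative events occurred in Morbourne, not Wynhaven. The proviso rescues it, though: the claim is an employment claim. Satisfied.
  (e) The claim is an employment claim, not a tort claim. Satisfied.
  → Not every requirement is met — no jurisdiction.
The Wynhaven High Bench:
  (a) The plaintiff resides in Bryholm, which is not Wynhaven, which satisfies one of the alternatives. The exception is not triggered, since the claim does not concern real property. Condition met.
  (b) The claim is an employment claim; no defendant is a corporation — every alternative fails. Not met.
  (c) The claim does not concern real property; the plaintiff resides in Bryholm, not Wynhaven; the claim is an employment claim, not a property claim — none of the alternatives is met. But the amount in controversy is $102,500, which meets the 100,000 dollars floor, and the 'unless' clause therefore excuses the requirement. Condition met.
  (d) The amount in controversy is $102,500, which meets the 100,000 dollars floor. And the carve-out is inapplicable — the claim does not concern real property. Satisfied.
  → The court lacks jurisdiction.
The Provincial Court of Bryholm:
  (a) The amount in controversy is $102,500, which meets the 25,000 dollars floor — that alternative is enough. Met.
  (b) The contract was executed in Quenley, not Bryholm; no defendant is a corporation — no alternative holds. Not satisfied.
  (c) The claim is an employment claim, not a property claim. And the carve-out is inapplicable — the operative events occurred in Morbourne, not Quenley. Condition met.
  (d) The plaintiff resides in Bryholm, which satisfies one of the alternatives. Met.
  (e) No defendant is a corporation. But the claim is an employment claim, and the 'unless' clause therefore excuses the requirement. Condition met.
  → The court lacks jurisdiction.
No court satisfies all of its conditions.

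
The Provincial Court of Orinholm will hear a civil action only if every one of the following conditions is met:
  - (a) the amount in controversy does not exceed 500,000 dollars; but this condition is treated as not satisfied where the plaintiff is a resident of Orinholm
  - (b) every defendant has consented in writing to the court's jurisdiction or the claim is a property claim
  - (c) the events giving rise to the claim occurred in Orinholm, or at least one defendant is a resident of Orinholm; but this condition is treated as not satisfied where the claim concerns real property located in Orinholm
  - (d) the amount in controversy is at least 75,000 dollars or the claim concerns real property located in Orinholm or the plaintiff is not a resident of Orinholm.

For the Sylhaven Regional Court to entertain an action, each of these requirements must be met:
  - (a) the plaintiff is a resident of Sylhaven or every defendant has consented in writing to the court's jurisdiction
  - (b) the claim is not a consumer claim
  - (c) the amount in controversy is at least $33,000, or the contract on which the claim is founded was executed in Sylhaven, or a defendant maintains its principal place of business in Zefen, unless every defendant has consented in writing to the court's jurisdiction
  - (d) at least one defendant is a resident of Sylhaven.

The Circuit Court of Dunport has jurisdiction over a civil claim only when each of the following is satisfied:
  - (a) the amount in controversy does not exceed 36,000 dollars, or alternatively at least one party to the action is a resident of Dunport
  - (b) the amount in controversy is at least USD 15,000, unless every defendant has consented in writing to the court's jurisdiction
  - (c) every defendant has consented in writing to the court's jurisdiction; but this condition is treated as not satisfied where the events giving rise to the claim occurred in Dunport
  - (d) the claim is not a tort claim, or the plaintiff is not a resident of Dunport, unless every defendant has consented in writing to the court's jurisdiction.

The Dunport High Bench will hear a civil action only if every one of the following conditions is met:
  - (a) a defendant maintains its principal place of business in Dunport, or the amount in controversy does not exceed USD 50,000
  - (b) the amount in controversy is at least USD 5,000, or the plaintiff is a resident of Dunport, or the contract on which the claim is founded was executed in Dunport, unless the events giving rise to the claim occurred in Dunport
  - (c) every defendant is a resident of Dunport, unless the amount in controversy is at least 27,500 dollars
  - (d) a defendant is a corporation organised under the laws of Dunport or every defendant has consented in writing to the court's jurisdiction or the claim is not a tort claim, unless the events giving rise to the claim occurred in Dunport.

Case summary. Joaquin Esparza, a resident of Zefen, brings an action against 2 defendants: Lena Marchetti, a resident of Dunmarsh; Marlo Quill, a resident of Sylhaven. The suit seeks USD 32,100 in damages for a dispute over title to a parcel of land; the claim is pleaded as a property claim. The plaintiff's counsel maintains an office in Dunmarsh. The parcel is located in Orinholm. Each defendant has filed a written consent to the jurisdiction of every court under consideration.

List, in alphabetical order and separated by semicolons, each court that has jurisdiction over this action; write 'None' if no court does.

The Provincial Court of Orinholm:
  (a) The amount in controversy is $32,100, within the USD 500,000 ceiling. The exception is not triggered, since the plaintiff resides in Zefen, not Orinholm. Condition met.
  (b) Every defendant has filed written consent — that alternative is enough. Satisfied.
  (c) The operative events occurred in Orinholm — that alternative is enough. But the carve-out bites: the property lies in Orinholm. Condition not met.
  (d) The property lies in Orinholm, which satisfies one of the alternatives. Condition met.
  → Not every requirement is met — no jurisdiction.
The Sylhaven Regional Court:
  (a) Every defendant has filed written consent, which satisfies one of the alternatives. Satisfied.
  (b) The claim is a property claim, not a consumer claim. Satisfied.
  (c) The amount in controversy is USD 32,100, below the 33,000 dollars floor; no contract (and hence no place of execution) is alleged; no defendant is a corporation — no alternative holds. But every defendant has filed written consent, and the 'unless' clause therefore excuses the requirement. Satisfied.
  (d) Marlo Quill resides in Sylhaven. Condition met.
  → All conditions met; jurisdiction exists.
The Circuit Court of Dunport:
  (a) The amount in controversy is 32,100 dollars, within the 36,000 dollars ceiling, so one alternative holds. Condition met.
  (b) The amount in controversy is 32,100 dollars, which meets the USD 15,000 floor. Met.
  (c) Every defendant has filed written consent. The carve-out does not apply: the operative events occurred in Orinholm, not Dunport. Condition met.
  (d) The claim is a property claim, not a tort claim, which satisfies one of the alternatives. Met.
  → Jurisdiction lies.
The Dunport High Bench:
  (a) The amount in controversy is 32,100 dollars, within the $50,000 ceiling — that alternative is enough. Met.
  (b) The amount in controversy is $32,100, which meets the 5,000 dollars floor, so one alternative holds. Satisfied.
  (c) The defendants reside as follows — Lena Marchetti in Dunmarsh, Marlo Quill in Sylhaven — not all in Dunport. But the amount in controversy is USD 32,100, which meets the $27,500 floor, and the 'unless' clause therefore excuses the requirement. Met.
  (d) Every defendant has filed written consent, so this disjunct is met. Satisfied.
  → The court has jurisdiction.

the Circuit Court of Dunport; the Dunport High Bench; the Sylhaven Regional Court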